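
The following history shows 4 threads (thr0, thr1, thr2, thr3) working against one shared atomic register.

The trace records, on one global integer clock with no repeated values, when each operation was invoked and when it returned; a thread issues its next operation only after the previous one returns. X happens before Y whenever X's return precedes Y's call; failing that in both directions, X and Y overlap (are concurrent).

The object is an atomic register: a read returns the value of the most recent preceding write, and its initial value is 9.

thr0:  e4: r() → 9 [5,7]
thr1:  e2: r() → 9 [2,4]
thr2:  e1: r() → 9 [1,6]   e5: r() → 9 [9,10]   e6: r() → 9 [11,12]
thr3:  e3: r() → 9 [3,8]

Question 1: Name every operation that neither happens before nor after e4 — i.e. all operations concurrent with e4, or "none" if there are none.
overlap test against e4 [5,7]: concurrent iff the interval meets 5..7
e1 [1,6]: concurrent
e2 [2,4]: before
e3 [3,8]: concurrent
e5 [9,10]: after
e6 [11,12]: after

e1, e3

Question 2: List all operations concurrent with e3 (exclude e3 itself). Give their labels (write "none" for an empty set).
e3 spans [3,8]; an op avoiding the whole window 3..8 is ordered, any other is concurrent
e1 [1,6]: concurrent
e2 [2,4]: concurrent
e4 [5,7]: concurrent
e5 [9,10]: after
e6 [11,12]: after

e1, e2, e4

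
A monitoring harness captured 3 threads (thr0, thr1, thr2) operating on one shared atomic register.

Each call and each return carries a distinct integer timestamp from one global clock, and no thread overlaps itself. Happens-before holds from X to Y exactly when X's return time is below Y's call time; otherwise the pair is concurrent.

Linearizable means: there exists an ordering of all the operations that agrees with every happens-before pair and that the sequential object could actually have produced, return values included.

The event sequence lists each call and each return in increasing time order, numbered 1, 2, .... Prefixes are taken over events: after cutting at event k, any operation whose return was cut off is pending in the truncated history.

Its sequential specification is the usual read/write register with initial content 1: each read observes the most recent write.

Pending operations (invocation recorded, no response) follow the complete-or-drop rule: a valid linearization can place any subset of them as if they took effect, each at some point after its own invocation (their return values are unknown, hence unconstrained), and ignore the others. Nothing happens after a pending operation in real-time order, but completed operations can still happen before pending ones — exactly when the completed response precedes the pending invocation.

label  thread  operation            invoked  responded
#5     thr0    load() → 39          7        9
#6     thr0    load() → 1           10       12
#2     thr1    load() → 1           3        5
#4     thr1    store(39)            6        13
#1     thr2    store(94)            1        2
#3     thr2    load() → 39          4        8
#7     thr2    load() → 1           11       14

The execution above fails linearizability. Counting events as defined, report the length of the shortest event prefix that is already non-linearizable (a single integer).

5

a valid linearization of events 1..4 exists, for instance #1:
after step 1 (#1 store(94)): value 94
include event 5 — #2 responding at 5 — and every candidate order breaks
including or dropping the 1 pending operation (#3) in any combination fails
for example #1, #2 (pending dropped) fails at step 2: #2 load() → 1 is not legal there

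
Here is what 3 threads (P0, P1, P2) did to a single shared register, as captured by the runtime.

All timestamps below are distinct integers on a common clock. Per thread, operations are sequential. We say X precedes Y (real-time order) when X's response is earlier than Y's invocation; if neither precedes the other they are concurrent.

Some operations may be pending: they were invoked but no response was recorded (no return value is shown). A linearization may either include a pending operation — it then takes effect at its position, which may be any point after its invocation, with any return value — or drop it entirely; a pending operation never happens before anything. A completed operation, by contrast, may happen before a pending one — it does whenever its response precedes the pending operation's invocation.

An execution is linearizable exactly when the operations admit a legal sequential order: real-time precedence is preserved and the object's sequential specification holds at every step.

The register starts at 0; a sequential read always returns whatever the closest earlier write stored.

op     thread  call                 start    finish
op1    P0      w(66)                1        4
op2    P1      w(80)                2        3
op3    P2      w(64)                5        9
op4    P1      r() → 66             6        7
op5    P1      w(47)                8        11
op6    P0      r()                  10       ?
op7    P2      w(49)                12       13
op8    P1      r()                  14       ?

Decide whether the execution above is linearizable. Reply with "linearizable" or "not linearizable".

one valid linearization: op2, op1, op4, op3, op5, op6, op7
1. op2 w(80), leaving value 80
2. op1 w(66), leaving value 66
3. op4 r() → 66, leaving value 66
4. op3 w(64), leaving value 64
5. op5 w(47), leaving value 47
6. op6 r() (pending, included), leaving value 47
7. op7 w(49), leaving value 49

linearizable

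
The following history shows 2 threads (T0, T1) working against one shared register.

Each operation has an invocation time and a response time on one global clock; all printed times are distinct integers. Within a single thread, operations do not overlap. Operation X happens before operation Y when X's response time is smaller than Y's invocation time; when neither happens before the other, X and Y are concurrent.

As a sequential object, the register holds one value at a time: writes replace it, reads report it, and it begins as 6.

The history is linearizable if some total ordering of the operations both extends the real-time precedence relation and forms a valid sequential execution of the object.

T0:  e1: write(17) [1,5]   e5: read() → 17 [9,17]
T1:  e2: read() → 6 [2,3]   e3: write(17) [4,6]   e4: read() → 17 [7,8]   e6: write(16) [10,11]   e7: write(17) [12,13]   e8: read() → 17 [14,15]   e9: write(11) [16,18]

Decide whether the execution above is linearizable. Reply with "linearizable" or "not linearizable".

linearizable

witness order: e2, e1, e3, e4, e5, e6, e7, e8, e9
1. e2 read() → 6, leaving value 6
2. e1 write(17), leaving value 17
3. e3 write(17), leaving value 17
4. e4 read() → 17, leaving value 17
5. e5 read() → 17, leaving value 17
6. e6 write(16), leaving value 16
7. e7 write(17), leaving value 17
8. e8 read() → 17, leaving value 17
9. e9 write(11), leaving value 11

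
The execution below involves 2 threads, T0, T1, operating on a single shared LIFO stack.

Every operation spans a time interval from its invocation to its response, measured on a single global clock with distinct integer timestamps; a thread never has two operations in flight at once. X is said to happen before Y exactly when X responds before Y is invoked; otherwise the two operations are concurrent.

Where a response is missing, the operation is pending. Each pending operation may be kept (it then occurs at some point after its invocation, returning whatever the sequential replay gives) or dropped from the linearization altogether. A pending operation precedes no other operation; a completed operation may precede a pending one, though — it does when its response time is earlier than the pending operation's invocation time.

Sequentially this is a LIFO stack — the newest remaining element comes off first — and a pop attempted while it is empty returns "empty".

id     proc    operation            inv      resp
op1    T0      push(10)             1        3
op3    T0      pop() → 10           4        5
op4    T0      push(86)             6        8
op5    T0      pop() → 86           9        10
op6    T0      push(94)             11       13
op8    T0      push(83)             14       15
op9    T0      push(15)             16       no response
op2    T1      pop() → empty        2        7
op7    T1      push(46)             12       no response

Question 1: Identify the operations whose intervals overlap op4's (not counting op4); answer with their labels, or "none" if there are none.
op2

overlap test against op4 [6,8]: concurrent iff the interval meets 6..8
op1 [1,3]: before
op2 [2,7]: concurrent
op3 [4,5]: before
op5 [9,10]: after
op6 [11,13]: after
op7 [12,…): after
op8 [14,15]: after
op9 [16,…): after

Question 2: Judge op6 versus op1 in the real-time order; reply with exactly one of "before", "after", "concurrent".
after

op6 spans [11,13], op1 spans [1,3]
resp(op1)=3 < inv(op6)=11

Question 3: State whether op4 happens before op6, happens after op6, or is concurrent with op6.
before

op4 spans [6,8], op6 spans [11,13]
resp(op4)=8 < inv(op6)=11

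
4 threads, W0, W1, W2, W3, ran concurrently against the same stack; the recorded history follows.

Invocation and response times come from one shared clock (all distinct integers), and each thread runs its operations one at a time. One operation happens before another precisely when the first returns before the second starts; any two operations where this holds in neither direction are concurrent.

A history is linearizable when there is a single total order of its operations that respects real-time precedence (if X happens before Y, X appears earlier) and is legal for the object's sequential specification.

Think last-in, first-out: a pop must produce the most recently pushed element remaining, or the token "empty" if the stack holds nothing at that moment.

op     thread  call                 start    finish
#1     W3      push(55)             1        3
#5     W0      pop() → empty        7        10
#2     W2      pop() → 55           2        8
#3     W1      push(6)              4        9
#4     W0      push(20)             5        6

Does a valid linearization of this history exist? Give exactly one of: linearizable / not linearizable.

the violation lands at event 10, #5's response at time 10: events 1..9 linearize, events 1..10 do not
15 orders of the 5 completed stack ops respect real time; none is legal
take #1, #2, #3, #4, #5: step 5 already fails, because #5 pop() → empty cannot occur there
take #1, #2, #4, #3, #5: step 5 already fails, because #5 pop() → empty cannot occur there

not linearizable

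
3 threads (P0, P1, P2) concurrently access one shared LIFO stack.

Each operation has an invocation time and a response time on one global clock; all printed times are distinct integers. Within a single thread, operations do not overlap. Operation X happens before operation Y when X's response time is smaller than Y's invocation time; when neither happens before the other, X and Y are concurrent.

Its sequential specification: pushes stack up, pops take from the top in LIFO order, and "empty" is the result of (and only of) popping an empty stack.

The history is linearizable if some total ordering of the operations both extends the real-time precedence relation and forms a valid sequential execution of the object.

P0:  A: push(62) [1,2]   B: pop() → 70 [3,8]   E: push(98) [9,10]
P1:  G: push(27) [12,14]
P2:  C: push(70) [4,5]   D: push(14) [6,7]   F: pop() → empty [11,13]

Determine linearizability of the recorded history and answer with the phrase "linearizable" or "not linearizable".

the violation lands at event 13, F's response at time 13: events 1..12 linearize, events 1..13 do not
every one of the 3 real-time-consistent orders over 6 completed LIFO stack ops fails the sequential spec
every completion of the 1 pending operation (G) was checked; none linearizes
e.g. A, B, C, D, E, F (pending dropped): illegal at step 2, since B pop() → 70 cannot apply there
e.g. A, C, B, D, E, F (pending dropped): illegal at step 6, since F pop() → empty cannot apply there

not linearizable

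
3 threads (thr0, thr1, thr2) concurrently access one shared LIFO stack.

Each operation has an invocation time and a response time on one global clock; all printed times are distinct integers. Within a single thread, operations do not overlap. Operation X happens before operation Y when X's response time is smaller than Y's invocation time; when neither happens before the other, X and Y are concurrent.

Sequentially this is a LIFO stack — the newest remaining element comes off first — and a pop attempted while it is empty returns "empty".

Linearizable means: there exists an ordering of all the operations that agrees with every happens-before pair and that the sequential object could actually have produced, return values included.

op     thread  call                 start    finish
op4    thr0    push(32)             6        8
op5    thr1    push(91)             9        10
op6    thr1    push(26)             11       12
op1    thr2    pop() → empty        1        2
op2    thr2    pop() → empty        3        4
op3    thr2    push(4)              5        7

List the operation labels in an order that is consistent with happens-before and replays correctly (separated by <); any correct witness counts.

op1 < op2 < op3 < op4 < op5 < op6

1. op1 pop() → empty, leaving stack <>
2. op2 pop() → empty, leaving stack <>
3. op3 push(4), leaving stack <4>
4. op4 push(32), leaving stack <4,32>
5. op5 push(91), leaving stack <4,32,91>
6. op6 push(26), leaving stack <4,32,91,26>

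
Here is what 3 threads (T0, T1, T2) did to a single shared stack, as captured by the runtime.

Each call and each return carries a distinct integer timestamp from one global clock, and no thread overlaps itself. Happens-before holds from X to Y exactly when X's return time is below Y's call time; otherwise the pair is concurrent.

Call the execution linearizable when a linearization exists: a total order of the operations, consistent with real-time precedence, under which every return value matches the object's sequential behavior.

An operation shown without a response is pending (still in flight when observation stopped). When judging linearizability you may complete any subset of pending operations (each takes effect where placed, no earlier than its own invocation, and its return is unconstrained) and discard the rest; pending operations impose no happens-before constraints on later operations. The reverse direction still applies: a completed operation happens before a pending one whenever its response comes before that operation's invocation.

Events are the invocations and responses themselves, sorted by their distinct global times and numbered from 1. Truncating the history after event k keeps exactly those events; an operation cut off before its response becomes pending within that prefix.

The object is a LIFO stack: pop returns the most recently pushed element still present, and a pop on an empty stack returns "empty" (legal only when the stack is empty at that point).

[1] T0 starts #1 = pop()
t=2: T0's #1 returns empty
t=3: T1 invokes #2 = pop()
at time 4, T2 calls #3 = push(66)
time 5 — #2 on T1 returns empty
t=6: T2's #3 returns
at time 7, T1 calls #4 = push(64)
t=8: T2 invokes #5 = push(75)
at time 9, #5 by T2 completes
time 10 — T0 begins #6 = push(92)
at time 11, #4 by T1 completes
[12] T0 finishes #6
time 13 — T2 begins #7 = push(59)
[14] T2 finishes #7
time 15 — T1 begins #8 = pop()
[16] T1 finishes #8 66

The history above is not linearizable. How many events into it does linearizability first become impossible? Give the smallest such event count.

16

one valid order for events 1..15 is #1, #2, #3, #4, #5, #6, #7:
1. #1 pop() → empty, leaving stack <>
2. #2 pop() → empty, leaving stack <>
3. #3 push(66), leaving stack <66>
4. #4 push(64), leaving stack <66,64>
5. #5 push(75), leaving stack <66,64,75>
6. #6 push(92), leaving stack <66,64,75,92>
7. #7 push(59), leaving stack <66,64,75,92,59>
with event 16 included (#8 responding at time 16), all real-time-consistent orders fail
sample order #1, #2, #3, #4, #5, #6, #7, #8 stalls at step 8 — #8 pop() → 66 has no legal effect
sample order #1, #2, #3, #5, #4, #6, #7, #8 stalls at step 8 — #8 pop() → 66 has no legal effect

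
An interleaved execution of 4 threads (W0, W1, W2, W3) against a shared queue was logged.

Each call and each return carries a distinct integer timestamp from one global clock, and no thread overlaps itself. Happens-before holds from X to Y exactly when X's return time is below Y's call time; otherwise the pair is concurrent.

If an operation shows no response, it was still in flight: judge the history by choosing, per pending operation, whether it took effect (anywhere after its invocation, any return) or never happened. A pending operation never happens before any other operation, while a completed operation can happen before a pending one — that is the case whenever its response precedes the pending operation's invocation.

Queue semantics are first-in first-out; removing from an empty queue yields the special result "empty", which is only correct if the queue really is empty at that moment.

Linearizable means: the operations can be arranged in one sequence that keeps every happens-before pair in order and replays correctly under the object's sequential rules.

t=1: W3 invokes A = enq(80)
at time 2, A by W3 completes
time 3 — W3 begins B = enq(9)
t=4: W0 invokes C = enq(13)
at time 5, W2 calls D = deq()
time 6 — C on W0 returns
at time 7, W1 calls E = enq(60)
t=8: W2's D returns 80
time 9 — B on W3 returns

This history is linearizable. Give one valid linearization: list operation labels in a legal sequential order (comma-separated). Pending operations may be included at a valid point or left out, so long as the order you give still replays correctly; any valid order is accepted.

A, B, C, D

1. A enq(80), leaving queue <80>
2. B enq(9), leaving queue <80,9>
3. C enq(13), leaving queue <80,9,13>
4. D deq() → 80, leaving queue <9,13>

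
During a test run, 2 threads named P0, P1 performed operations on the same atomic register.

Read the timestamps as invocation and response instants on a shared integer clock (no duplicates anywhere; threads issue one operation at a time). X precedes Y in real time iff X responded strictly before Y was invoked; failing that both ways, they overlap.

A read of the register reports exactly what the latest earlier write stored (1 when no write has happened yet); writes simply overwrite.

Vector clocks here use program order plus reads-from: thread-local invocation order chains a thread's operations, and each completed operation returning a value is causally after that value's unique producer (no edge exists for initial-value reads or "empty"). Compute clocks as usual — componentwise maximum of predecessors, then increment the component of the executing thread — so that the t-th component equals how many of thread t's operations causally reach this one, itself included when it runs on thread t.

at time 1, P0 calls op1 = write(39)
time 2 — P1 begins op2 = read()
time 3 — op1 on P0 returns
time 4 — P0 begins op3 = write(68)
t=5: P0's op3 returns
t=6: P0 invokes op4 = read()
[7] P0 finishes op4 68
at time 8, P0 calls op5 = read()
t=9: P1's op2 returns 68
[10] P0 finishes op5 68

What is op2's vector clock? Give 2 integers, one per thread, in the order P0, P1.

(2, 1)

root op op1, invoked 1: fresh clock plus P0's own tick → (1, 0)
merge at op3 (invoked 4): VC(op1)=(1, 0), own-thread bump on P0 → (2, 0)
merge at op2 (invoked 2): VC(op3)=(2, 0), own-thread bump on P1 → (2, 1)
merge at op4 (invoked 6): VC(op3)=(2, 0), own-thread bump on P0 → (3, 0)
merge at op5 (invoked 8): VC(op3)=(2, 0), VC(op4)=(3, 0), own-thread bump on P0 → (4, 0)
target: VC(op2) = (2, 1)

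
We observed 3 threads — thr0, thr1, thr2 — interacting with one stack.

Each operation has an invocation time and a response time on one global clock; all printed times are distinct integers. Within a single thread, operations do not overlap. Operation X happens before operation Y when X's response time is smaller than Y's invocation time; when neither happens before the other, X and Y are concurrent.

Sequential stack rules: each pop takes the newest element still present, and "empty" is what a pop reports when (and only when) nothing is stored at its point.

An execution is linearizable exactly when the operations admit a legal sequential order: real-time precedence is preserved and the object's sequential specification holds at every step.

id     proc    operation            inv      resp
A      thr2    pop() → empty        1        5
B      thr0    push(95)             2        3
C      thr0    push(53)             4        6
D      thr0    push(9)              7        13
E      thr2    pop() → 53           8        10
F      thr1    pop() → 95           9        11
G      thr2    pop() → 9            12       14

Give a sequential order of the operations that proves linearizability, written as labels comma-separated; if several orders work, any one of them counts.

step 1: A pop() → empty — stack <>
step 2: B push(95) — stack <95>
step 3: C push(53) — stack <95,53>
step 4: E pop() → 53 — stack <95>
step 5: F pop() → 95 — stack <>
step 6: D push(9) — stack <9>
step 7: G pop() → 9 — stack <>

A, B, C, E, F, D, G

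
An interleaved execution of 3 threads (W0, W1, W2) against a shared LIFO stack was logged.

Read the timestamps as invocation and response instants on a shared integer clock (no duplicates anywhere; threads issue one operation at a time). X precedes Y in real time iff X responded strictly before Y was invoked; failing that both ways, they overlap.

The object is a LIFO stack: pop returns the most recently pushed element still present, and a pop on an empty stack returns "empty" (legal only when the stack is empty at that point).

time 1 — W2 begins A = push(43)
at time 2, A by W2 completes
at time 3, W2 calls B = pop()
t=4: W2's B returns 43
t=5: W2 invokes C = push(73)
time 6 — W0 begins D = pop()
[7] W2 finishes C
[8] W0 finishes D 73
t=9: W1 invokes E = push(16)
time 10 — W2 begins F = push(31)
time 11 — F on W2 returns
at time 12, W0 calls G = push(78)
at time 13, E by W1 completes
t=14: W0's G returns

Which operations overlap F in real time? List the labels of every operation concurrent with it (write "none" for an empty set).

E

F spans [10,11]; an op avoiding the whole window 10..11 is ordered, any other is concurrent
A [1,2]: before
B [3,4]: before
C [5,7]: before
D [6,8]: before
E [9,13]: concurrent
G [12,14]: after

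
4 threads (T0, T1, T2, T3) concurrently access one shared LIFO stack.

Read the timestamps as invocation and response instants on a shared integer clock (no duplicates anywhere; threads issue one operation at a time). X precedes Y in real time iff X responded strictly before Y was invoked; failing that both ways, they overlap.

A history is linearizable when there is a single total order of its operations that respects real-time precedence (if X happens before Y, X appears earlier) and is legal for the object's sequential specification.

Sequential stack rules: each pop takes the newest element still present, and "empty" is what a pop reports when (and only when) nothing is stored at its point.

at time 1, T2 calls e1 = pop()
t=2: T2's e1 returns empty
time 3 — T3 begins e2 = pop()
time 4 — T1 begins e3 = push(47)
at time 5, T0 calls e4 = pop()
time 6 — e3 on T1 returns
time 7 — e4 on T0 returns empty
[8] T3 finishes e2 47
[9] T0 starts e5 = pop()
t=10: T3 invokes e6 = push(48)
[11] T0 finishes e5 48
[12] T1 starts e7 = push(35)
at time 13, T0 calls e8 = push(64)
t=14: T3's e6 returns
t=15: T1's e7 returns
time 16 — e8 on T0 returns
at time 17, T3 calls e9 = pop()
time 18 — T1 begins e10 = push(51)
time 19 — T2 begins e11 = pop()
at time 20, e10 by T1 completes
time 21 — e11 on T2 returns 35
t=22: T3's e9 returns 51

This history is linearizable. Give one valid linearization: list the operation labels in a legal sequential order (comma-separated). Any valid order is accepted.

step 1: e1 pop() → empty — stack <>
step 2: e3 push(47) — stack <47>
step 3: e2 pop() → 47 — stack <>
step 4: e4 pop() → empty — stack <>
step 5: e6 push(48) — stack <48>
step 6: e5 pop() → 48 — stack <>
step 7: e8 push(64) — stack <64>
step 8: e7 push(35) — stack <64,35>
step 9: e10 push(51) — stack <64,35,51>
step 10: e9 pop() → 51 — stack <64,35>
step 11: e11 pop() → 35 — stack <64>

e1, e3, e2, e4, e6, e5, e8, e7, e10, e9, e11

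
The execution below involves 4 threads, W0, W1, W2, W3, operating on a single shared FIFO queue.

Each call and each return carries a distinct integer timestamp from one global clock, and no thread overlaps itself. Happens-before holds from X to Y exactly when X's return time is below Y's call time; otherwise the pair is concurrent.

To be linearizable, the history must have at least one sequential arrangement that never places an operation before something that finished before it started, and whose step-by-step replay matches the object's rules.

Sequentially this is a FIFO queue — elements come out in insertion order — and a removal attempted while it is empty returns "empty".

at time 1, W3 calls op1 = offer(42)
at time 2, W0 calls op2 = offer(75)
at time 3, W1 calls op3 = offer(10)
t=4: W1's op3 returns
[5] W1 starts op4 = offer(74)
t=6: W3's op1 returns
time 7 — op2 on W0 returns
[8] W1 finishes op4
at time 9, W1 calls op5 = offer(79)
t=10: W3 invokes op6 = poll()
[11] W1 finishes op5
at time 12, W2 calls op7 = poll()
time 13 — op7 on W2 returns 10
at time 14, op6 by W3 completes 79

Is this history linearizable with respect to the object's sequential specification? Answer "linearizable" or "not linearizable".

prefix check: 1..13 passes, 1..14 fails once op6's time-14 response joins
checked exhaustively: 36 real-time-consistent orders of 7 completed operations, zero legal FIFO queue replays
take op1, op2, op3, op4, op5, op6, op7: step 6 already fails, because op6 poll() → 79 cannot occur there
take op1, op2, op3, op4, op5, op7, op6: step 6 already fails, because op7 poll() → 10 cannot occur there

not linearizable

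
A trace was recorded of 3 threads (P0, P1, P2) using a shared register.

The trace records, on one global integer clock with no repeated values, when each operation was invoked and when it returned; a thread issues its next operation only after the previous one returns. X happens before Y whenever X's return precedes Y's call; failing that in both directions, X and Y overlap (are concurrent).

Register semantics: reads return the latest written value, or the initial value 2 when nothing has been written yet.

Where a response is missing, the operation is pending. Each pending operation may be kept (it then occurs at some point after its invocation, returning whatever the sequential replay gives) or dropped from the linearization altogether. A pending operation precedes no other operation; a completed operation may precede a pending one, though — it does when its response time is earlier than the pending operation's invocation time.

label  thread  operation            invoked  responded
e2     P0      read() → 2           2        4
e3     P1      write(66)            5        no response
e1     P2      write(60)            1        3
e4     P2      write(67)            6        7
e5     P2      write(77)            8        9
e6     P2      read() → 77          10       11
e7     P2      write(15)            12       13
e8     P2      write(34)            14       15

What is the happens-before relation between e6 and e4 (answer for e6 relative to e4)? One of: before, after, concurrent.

after

e6 spans [10,11], e4 spans [6,7]
resp(e4)=7 < inv(e6)=10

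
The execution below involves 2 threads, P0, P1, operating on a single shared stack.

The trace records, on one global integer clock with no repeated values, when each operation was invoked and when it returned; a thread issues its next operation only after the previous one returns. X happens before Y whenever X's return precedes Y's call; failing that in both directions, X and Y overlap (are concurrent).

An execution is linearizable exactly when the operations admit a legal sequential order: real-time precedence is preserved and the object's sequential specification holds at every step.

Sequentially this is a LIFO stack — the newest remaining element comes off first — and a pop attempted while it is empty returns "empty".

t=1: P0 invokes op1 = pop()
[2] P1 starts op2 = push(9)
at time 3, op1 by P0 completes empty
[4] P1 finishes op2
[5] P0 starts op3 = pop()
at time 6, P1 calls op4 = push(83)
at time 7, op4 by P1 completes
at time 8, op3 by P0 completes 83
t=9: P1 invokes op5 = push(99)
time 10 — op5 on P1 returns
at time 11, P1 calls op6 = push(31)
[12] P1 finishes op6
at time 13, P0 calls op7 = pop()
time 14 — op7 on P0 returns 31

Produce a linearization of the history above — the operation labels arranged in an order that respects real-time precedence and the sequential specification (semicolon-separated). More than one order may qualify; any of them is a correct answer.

op1; op2; op4; op3; op5; op6; op7

1. op1 pop() → empty, leaving stack <>
2. op2 push(9), leaving stack <9>
3. op4 push(83), leaving stack <9,83>
4. op3 pop() → 83, leaving stack <9>
5. op5 push(99), leaving stack <9,99>
6. op6 push(31), leaving stack <9,99,31>
7. op7 pop() → 31, leaving stack <9,99>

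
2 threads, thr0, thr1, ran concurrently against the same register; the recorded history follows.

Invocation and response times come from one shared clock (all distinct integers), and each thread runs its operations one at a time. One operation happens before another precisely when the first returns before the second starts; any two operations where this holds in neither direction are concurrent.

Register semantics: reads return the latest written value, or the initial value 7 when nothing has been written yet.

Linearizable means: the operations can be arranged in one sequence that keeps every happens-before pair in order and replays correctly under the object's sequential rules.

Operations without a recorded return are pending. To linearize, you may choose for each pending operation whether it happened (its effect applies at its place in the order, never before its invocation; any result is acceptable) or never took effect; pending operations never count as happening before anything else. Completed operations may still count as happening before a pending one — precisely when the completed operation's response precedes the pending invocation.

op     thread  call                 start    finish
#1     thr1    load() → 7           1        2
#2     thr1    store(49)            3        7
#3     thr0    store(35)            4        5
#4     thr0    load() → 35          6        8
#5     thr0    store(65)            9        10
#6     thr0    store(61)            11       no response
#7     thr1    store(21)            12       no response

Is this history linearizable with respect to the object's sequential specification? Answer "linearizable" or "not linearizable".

one valid linearization: #1, #2, #3, #4, #5
step 1: #1 load() → 7 — value 7
step 2: #2 store(49) — value 49
step 3: #3 store(35) — value 35
step 4: #4 load() → 35 — value 35
step 5: #5 store(65) — value 65

linearizable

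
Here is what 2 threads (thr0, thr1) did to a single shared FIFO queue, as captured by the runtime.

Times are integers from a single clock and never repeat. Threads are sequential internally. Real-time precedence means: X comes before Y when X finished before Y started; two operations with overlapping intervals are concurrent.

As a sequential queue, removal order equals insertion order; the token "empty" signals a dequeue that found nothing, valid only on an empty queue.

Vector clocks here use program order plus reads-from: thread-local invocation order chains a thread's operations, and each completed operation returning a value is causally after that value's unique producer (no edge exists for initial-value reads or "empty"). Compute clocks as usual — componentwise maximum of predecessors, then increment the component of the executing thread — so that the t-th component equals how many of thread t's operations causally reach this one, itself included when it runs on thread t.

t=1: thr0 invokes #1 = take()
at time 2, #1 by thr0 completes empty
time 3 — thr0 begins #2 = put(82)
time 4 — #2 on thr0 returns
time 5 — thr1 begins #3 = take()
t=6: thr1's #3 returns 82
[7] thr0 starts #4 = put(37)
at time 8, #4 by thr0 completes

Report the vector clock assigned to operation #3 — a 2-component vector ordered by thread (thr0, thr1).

(2, 1)

root op #1, invoked 1: fresh clock plus thr0's own tick → (1, 0)
merge at #2 (invoked 3): VC(#1)=(1, 0), own-thread bump on thr0 → (2, 0)
merge at #3 (invoked 5): VC(#2)=(2, 0), own-thread bump on thr1 → (2, 1)
merge at #4 (invoked 7): VC(#2)=(2, 0), own-thread bump on thr0 → (3, 0)
target: VC(#3) = (2, 1)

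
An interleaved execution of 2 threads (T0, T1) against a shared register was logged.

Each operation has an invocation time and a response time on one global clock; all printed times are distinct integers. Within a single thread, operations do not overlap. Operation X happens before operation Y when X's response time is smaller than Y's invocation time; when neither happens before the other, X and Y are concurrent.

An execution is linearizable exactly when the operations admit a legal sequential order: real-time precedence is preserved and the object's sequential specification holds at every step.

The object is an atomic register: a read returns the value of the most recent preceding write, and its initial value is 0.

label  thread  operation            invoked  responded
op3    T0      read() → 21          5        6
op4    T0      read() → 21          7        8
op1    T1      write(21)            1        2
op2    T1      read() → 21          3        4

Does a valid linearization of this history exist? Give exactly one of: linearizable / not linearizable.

a witness: op1, op2, op3, op4
after step 1 (op1 write(21)): value 21
after step 2 (op2 read() → 21): value 21
after step 3 (op3 read() → 21): value 21
after step 4 (op4 read() → 21): value 21

linearizable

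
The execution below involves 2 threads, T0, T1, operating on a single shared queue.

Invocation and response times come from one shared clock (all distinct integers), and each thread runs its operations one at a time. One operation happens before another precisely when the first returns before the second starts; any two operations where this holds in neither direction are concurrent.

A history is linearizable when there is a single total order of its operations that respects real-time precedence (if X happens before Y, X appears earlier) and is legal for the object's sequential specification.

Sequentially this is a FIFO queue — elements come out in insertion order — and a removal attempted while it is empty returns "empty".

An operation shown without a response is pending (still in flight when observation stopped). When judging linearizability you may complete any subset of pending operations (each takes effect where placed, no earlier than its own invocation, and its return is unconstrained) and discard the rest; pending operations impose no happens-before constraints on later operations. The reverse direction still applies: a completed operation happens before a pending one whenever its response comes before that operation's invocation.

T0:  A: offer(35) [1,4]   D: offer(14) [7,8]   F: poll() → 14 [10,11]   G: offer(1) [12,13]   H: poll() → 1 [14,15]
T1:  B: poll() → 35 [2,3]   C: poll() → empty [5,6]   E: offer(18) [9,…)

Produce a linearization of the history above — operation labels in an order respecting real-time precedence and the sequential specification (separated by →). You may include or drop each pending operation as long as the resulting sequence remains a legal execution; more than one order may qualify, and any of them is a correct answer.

A → B → C → D → F → G → E → H

after step 1 (A offer(35)): queue <35>
after step 2 (B poll() → 35): queue <>
after step 3 (C poll() → empty): queue <>
after step 4 (D offer(14)): queue <14>
after step 5 (F poll() → 14): queue <>
after step 6 (G offer(1)): queue <1>
after step 7 (E offer(18) (pending, included)): queue <1,18>
after step 8 (H poll() → 1): queue <18>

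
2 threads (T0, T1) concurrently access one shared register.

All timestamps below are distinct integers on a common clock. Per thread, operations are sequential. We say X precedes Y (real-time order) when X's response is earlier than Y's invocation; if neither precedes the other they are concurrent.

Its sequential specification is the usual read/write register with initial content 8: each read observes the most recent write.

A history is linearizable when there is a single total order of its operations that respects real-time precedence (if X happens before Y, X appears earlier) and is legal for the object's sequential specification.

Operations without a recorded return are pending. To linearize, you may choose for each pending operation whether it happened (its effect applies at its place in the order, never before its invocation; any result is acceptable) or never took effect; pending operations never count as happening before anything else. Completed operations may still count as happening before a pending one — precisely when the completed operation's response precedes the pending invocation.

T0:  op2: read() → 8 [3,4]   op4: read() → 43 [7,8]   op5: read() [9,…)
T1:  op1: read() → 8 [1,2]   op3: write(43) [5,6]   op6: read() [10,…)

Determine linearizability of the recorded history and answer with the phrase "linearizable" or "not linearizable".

a witness: op1, op2, op3, op4
1. op1 read() → 8, leaving value 8
2. op2 read() → 8, leaving value 8
3. op3 write(43), leaving value 43
4. op4 read() → 43, leaving value 43

linearizable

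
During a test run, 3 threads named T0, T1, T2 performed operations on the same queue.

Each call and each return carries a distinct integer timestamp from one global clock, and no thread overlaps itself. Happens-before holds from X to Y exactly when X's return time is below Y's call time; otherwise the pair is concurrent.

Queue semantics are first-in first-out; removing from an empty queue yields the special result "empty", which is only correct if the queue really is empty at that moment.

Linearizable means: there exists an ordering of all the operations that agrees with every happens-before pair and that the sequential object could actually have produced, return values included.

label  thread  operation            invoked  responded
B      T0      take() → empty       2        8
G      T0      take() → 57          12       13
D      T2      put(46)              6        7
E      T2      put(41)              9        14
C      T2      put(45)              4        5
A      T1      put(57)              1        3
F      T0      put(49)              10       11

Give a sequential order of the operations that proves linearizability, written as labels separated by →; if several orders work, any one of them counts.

B → A → C → D → E → F → G

step 1: B take() → empty — queue <>
step 2: A put(57) — queue <57>
step 3: C put(45) — queue <57,45>
step 4: D put(46) — queue <57,45,46>
step 5: E put(41) — queue <57,45,46,41>
step 6: F put(49) — queue <57,45,46,41,49>
step 7: G take() → 57 — queue <45,46,41,49>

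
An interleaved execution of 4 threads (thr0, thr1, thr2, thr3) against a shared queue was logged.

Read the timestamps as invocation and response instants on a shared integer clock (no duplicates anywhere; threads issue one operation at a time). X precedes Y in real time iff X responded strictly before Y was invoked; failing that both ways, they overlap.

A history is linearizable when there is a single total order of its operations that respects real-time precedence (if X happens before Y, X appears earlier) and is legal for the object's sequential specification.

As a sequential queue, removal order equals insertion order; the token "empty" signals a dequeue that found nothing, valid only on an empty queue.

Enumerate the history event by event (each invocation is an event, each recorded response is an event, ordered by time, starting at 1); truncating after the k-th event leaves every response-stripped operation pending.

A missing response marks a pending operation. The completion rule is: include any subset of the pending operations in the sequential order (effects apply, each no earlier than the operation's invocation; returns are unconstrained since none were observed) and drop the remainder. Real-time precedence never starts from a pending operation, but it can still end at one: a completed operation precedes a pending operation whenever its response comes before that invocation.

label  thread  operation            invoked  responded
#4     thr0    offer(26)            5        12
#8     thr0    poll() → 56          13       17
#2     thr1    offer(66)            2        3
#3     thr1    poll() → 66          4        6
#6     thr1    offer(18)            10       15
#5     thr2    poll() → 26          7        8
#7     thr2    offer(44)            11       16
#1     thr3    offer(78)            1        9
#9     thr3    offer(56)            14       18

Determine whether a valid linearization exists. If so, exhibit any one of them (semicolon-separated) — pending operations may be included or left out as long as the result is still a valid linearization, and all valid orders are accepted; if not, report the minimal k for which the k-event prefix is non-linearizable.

the violation lands at event 17, #8's response at time 17: events 1..16 linearize, events 1..17 do not
114 orders of the 8 completed queue ops respect real time; none is legal
completion choices over the 1 pending operation (#9) were checked; none helps
sample order #1, #2, #3, #4, #5, #6, #7, #8 (pending dropped) stalls at step 3 — #3 poll() → 66 has no legal effect
sample order #1, #2, #3, #4, #5, #6, #8, #7 (pending dropped) stalls at step 3 — #3 poll() → 66 has no legal effect

not linearizable — minimal violating prefix: 17 events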